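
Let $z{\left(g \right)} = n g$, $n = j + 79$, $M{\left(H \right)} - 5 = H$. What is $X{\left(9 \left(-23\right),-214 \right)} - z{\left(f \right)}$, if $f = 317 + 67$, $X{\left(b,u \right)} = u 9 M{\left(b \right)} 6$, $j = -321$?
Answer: $2427240$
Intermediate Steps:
$M{\left(H \right)} = 5 + H$
$n = -242$ ($n = -321 + 79 = -242$)
$X{\left(b,u \right)} = 9 u \left(30 + 6 b\right)$ ($X{\left(b,u \right)} = u 9 \left(5 + b\right) 6 = 9 u \left(30 + 6 b\right)$)
$f = 384$
$z{\left(g \right)} = - 242 g$
$X{\left(9 \left(-23\right),-214 \right)} - z{\left(f \right)} = 54 \left(-214\right) \left(5 + 9 \left(-23\right)\right) - \left(-242\right) 384 = 54 \left(-214\right) \left(5 - 207\right) - -92928 = 54 \left(-214\right) \left(-202\right) + 92928 = 2334312 + 92928 = 2427240$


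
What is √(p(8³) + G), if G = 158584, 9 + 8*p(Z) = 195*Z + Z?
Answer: √2738030/4 ≈ 413.67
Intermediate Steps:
p(Z) = -9/8 + 49*Z/2 (p(Z) = -9/8 + (195*Z + Z)/8 = -9/8 + (196*Z)/8 = -9/8 + 49*Z/2)
√(p(8³) + G) = √((-9/8 + (49/2)*8³) + 158584) = √((-9/8 + (49/2)*512) + 158584) = √((-9/8 + 12544) + 158584) = √(100343/8 + 158584) = √(1369015/8) = √2738030/4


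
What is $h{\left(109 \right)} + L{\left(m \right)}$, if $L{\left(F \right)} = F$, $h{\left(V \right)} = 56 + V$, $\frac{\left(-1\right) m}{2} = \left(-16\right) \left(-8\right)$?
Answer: $-91$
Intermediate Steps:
$m = -256$ ($m = - 2 \left(\left(-16\right) \left(-8\right)\right) = \left(-2\right) 128 = -256$)
$h{\left(109 \right)} + L{\left(m \right)} = \left(56 + 109\right) - 256 = 165 - 256 = -91$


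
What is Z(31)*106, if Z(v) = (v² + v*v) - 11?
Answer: 202566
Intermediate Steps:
Z(v) = -11 + 2*v² (Z(v) = (v² + v²) - 11 = 2*v² - 11 = -11 + 2*v²)
Z(31)*106 = (-11 + 2*31²)*106 = (-11 + 2*961)*106 = (-11 + 1922)*106 = 1911*106 = 202566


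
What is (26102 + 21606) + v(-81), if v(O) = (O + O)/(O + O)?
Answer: 47709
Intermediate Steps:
v(O) = 1 (v(O) = (2*O)/((2*O)) = (2*O)*(1/(2*O)) = 1)
(26102 + 21606) + v(-81) = (26102 + 21606) + 1 = 47708 + 1 = 47709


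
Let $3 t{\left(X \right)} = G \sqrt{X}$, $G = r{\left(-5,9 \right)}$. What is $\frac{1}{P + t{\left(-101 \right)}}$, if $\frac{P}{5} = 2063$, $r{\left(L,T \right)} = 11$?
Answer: $\frac{92835}{957605246} - \frac{33 i \sqrt{101}}{957605246} \approx 9.6945 \cdot 10^{-5} - 3.4633 \cdot 10^{-7} i$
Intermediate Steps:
$G = 11$
$P = 10315$ ($P = 5 \cdot 2063 = 10315$)
$t{\left(X \right)} = \frac{11 \sqrt{X}}{3}$
$\frac{1}{P + t{\left(-101 \right)}} = \frac{1}{10315 + \frac{11 \sqrt{-101}}{3}} = \frac{1}{10315 + \frac{11 i \sqrt{101}}{3}}$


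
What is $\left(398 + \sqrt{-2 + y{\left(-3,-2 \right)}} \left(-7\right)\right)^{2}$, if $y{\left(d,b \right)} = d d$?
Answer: $158747 - 5572 \sqrt{7} \approx 1.4401 \cdot 10^{5}$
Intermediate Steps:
$y{\left(d,b \right)} = d^{2}$
$\left(398 + \sqrt{-2 + y{\left(-3,-2 \right)}} \left(-7\right)\right)^{2} = \left(398 + \sqrt{-2 + \left(-3\right)^{2}} \left(-7\right)\right)^{2} = \left(398 + \sqrt{-2 + 9} \left(-7\right)\right)^{2} = \left(398 + \sqrt{7} \left(-7\right)\right)^{2} = \left(398 - 7 \sqrt{7}\right)^{2}$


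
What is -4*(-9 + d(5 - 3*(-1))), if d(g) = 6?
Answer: 12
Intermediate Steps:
-4*(-9 + d(5 - 3*(-1))) = -4*(-9 + 6) = -4*(-3) = 12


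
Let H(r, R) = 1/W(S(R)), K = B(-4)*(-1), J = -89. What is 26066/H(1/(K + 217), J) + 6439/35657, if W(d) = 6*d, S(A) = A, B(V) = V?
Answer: -496318476869/35657 ≈ -1.3919e+7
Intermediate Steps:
K = 4 (K = -4*(-1) = 4)
H(r, R) = 1/(6*R)
26066/H(1/(K + 217), J) + 6439/35657 = 26066/(((1/6)/(-89))) + 6439/35657 = 26066/(((1/6)*(-1/89))) + 6439*(1/35657) = 26066/(-1/534) + 6439/35657 = 26066*(-534) + 6439/35657 = -13919244 + 6439/35657 = -496318476869/35657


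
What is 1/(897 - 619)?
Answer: 1/278 ≈ 0.0035971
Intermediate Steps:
1/(897 - 619) = 1/278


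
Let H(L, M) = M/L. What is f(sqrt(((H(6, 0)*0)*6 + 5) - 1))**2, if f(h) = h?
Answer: 4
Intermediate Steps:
f(sqrt(((H(6, 0)*0)*6 + 5) - 1))**2 = (sqrt((((0/6)*0)*6 + 5) - 1))**2 = (sqrt((((0*(1/6))*0)*6 + 5) - 1))**2 = (sqrt(((0*0)*6 + 5) - 1))**2 = (sqrt((0*6 + 5) - 1))**2 = (sqrt((0 + 5) - 1))**2 = (sqrt(5 - 1))**2 = (sqrt(4))**2 = 2**2 = 4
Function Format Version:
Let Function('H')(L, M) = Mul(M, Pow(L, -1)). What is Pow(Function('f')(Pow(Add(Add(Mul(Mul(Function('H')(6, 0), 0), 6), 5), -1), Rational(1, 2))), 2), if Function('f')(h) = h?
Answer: 4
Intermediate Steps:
Pow(Function('f')(Pow(Add(Add(Mul(Mul(Function('H')(6, 0), 0), 6), 5), -1), Rational(1, 2))), 2) = Pow(Pow(Add(Add(Mul(Mul(Mul(0, Pow(6, -1)), 0), 6), 5), -1), Rational(1, 2)), 2) = Pow(Pow(Add(Add(Mul(Mul(Mul(0, Rational(1, 6)), 0), 6), 5), -1), Rational(1, 2)), 2) = Pow(Pow(Add(Add(Mul(Mul(0, 0), 6), 5), -1), Rational(1, 2)), 2) = Pow(Pow(Add(Add(Mul(0, 6), 5), -1), Rational(1, 2)), 2) = Pow(Pow(Add(Add(0, 5), -1), Rational(1, 2)), 2) = Pow(Pow(Add(5, -1), Rational(1, 2)), 2) = Pow(Pow(4, Rational(1, 2)), 2) = Pow(2, 2) = 4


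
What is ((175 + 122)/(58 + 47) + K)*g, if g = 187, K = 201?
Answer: 1334058/35 ≈ 38116.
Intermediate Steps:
((175 + 122)/(58 + 47) + K)*g = ((175 + 122)/(58 + 47) + 201)*187 = (297/105 + 201)*187 = (297*(1/105) + 201)*187 = (99/35 + 201)*187 = (7134/35)*187 = 1334058/35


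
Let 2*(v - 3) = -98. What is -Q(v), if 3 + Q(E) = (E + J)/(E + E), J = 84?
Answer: 157/46 ≈ 3.4130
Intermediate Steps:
v = -46 (v = 3 + (½)*(-98) = 3 - 49 = -46)
Q(E) = -3 + (84 + E)/(2*E) (Q(E) = -3 + (E + 84)/(E + E) = -3 + (84 + E)/((2*E)) = -3 + (84 + E)*(1/(2*E)) = -3 + (84 + E)/(2*E))
-Q(v) = -(-5/2 + 42/(-46)) = -(-5/2 + 42*(-1/46)) = -(-5/2 - 21/23) = -1*(-157/46) = 157/46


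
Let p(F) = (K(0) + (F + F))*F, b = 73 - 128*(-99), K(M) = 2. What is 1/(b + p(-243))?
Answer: 1/130357 ≈ 7.6712e-6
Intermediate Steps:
b = 12745 (b = 73 + 12672 = 12745)
p(F) = F*(2 + 2*F) (p(F) = (2 + (F + F))*F = (2 + 2*F)*F = F*(2 + 2*F))
1/(b + p(-243)) = 1/(12745 + 2*(-243)*(1 - 243)) = 1/(12745 + 2*(-243)*(-242)) = 1/(12745 + 117612) = 1/130357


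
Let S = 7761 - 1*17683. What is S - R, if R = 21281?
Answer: -31203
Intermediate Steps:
S = -9922 (S = 7761 - 17683 = -9922)
S - R = -9922 - 1*21281 = -9922 - 21281 = -31203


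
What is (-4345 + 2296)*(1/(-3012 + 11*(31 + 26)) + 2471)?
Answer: -4025147122/795 ≈ -5.0631e+6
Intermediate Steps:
(-4345 + 2296)*(1/(-3012 + 11*(31 + 26)) + 2471) = -2049*(1/(-3012 + 11*57) + 2471) = -2049*(1/(-3012 + 627) + 2471) = -2049*(1/(-2385) + 2471) = -2049*(-1/2385 + 2471) = -2049*5893334/2385 = -4025147122/795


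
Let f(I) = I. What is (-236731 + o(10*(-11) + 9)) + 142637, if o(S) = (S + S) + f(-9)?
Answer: -94305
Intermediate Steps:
o(S) = -9 + 2*S (o(S) = (S + S) - 9 = 2*S - 9 = -9 + 2*S)
(-236731 + o(10*(-11) + 9)) + 142637 = (-236731 + (-9 + 2*(10*(-11) + 9))) + 142637 = (-236731 + (-9 + 2*(-110 + 9))) + 142637 = (-236731 + (-9 + 2*(-101))) + 142637 = (-236731 + (-9 - 202)) + 142637 = (-236731 - 211) + 142637 = -236942 + 142637 = -94305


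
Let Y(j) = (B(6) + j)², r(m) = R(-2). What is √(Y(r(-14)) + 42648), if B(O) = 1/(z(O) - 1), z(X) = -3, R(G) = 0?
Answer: √682369/4 ≈ 206.51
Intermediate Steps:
r(m) = 0
B(O) = -¼ (B(O) = 1/(-3 - 1) = 1/(-4) = -¼)
Y(j) = (-¼ + j)²
√(Y(r(-14)) + 42648) = √((-1 + 4*0)²/16 + 42648) = √((-1 + 0)²/16 + 42648) = √((1/16)*(-1)² + 42648) = √((1/16)*1 + 42648) = √(1/16 + 42648) = √(682369/16) = √682369/4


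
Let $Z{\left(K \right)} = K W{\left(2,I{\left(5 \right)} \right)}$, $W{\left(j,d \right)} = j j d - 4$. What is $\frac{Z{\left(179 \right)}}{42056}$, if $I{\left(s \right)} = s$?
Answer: $\frac{358}{5257} \approx 0.0681$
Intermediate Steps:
$W{\left(j,d \right)} = -4 + d j^{2}$ ($W{\left(j,d \right)} = j^{2} d - 4 = d j^{2} - 4 = -4 + d j^{2}$)
$Z{\left(K \right)} = 16 K$ ($Z{\left(K \right)} = K \left(-4 + 5 \cdot 2^{2}\right) = K \left(-4 + 5 \cdot 4\right) = K \left(-4 + 20\right) = K 16 = 16 K$)
$\frac{Z{\left(179 \right)}}{42056} = \frac{16 \cdot 179}{42056} = 2864 \cdot \frac{1}{42056} = \frac{358}{5257}$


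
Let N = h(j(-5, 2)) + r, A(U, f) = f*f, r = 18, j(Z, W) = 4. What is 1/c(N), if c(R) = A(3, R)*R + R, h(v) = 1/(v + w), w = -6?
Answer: 8/43015 ≈ 0.00018598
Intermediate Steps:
h(v) = 1/(-6 + v) (h(v) = 1/(v - 6) = 1/(-6 + v))
A(U, f) = f**2
N = 35/2 (N = 1/(-6 + 4) + 18 = 1/(-2) + 18 = -1/2 + 18 = 35/2 ≈ 17.500)
c(R) = R + R**3 (c(R) = R**2*R + R = R**3 + R = R + R**3)
1/c(N) = 1/(35/2 + (35/2)**3) = 1/(35/2 + 42875/8) = 1/(43015/8) = 8/43015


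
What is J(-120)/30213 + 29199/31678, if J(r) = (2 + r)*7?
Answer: 856023359/957087414 ≈ 0.89440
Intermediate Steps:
J(r) = 14 + 7*r
J(-120)/30213 + 29199/31678 = (14 + 7*(-120))/30213 + 29199/31678 = (14 - 840)*(1/30213) + 29199*(1/31678) = -826*1/30213 + 29199/31678 = -826/30213 + 29199/31678 = 856023359/957087414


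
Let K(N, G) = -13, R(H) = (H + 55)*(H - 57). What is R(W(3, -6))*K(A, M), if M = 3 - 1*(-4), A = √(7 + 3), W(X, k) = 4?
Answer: 40651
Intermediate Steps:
R(H) = (-57 + H)*(55 + H) (R(H) = (55 + H)*(-57 + H) = (-57 + H)*(55 + H))
A = √10 ≈ 3.1623
M = 7 (M = 3 + 4 = 7)
R(W(3, -6))*K(A, M) = (-3135 + 4² - 2*4)*(-13) = (-3135 + 16 - 8)*(-13) = -3127*(-13) = 40651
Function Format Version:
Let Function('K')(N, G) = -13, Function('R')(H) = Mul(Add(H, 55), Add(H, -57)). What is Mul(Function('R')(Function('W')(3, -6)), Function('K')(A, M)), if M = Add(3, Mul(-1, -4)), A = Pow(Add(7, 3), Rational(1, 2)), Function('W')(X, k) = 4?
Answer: 40651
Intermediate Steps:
Function('R')(H) = Mul(Add(-57, H), Add(55, H)) (Function('R')(H) = Mul(Add(55, H), Add(-57, H)) = Mul(Add(-57, H), Add(55, H)))
A = Pow(10, Rational(1, 2)) ≈ 3.1623
M = 7 (M = Add(3, 4) = 7)
Mul(Function('R')(Function('W')(3, -6)), Function('K')(A, M)) = Mul(Add(-3135, Pow(4, 2), Mul(-2, 4)), -13) = Mul(Add(-3135, 16, -8), -13) = Mul(-3127, -13) = 40651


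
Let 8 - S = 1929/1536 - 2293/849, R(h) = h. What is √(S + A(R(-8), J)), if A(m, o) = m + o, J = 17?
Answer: √13614232890/27168 ≈ 4.2948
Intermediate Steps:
S = 4105613/434688 (S = 8 - (1929/1536 - 2293/849) = 8 - (1929*(1/1536) - 2293*1/849) = 8 - (643/512 - 2293/849) = 8 - 1*(-628109/434688) = 8 + 628109/434688 = 4105613/434688 ≈ 9.4450)
√(S + A(R(-8), J)) = √(4105613/434688 + (-8 + 17)) = √(4105613/434688 + 9) = √(8017805/434688) = √13614232890/27168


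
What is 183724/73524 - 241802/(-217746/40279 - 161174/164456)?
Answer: 1338330592754020685/35342956489731 ≈ 37867.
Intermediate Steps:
183724/73524 - 241802/(-217746/40279 - 161174/164456) = 183724*(1/73524) - 241802/(-217746*1/40279 - 161174*1/164456) = 45931/18381 - 241802/(-217746/40279 - 80587/82228) = 45931/18381 - 241802/(-21150781861/3312061612) = 45931/18381 - 241802*(-3312061612/21150781861) = 45931/18381 + 72805738354984/1922798351 = 1338330592754020685/35342956489731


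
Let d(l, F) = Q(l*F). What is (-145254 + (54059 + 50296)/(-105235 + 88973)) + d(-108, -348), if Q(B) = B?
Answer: -1751033895/16262 ≈ -1.0768e+5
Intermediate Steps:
d(l, F) = F*l (d(l, F) = l*F = F*l)
(-145254 + (54059 + 50296)/(-105235 + 88973)) + d(-108, -348) = (-145254 + (54059 + 50296)/(-105235 + 88973)) - 348*(-108) = (-145254 + 104355/(-16262)) + 37584 = (-145254 + 104355*(-1/16262)) + 37584 = (-145254 - 104355/16262) + 37584 = -2362224903/16262 + 37584 = -1751033895/16262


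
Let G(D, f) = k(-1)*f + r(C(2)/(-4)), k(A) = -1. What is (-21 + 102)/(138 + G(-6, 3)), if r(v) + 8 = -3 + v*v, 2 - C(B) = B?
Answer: 81/124 ≈ 0.65323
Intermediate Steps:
C(B) = 2 - B
r(v) = -11 + v**2 (r(v) = -8 + (-3 + v*v) = -8 + (-3 + v**2) = -11 + v**2)
G(D, f) = -11 - f (G(D, f) = -f + (-11 + ((2 - 1*2)/(-4))**2) = -f + (-11 + ((2 - 2)*(-1/4))**2) = -f + (-11 + (0*(-1/4))**2) = -f + (-11 + 0**2) = -f + (-11 + 0) = -f - 11 = -11 - f)
(-21 + 102)/(138 + G(-6, 3)) = (-21 + 102)/(138 + (-11 - 1*3)) = 81/(138 + (-11 - 3)) = 81/(138 - 14) = 81/124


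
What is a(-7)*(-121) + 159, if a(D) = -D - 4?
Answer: -204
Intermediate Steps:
a(D) = -4 - D
a(-7)*(-121) + 159 = (-4 - 1*(-7))*(-121) + 159 = (-4 + 7)*(-121) + 159 = 3*(-121) + 159 = -363 + 159 = -204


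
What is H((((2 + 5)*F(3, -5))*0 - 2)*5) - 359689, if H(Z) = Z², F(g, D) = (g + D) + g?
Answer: -359589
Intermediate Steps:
F(g, D) = D + 2*g (F(g, D) = (D + g) + g = D + 2*g)
H((((2 + 5)*F(3, -5))*0 - 2)*5) - 359689 = ((((2 + 5)*(-5 + 2*3))*0 - 2)*5)² - 359689 = (((7*(-5 + 6))*0 - 2)*5)² - 359689 = (((7*1)*0 - 2)*5)² - 359689 = ((7*0 - 2)*5)² - 359689 = ((0 - 2)*5)² - 359689 = (-2*5)² - 359689 = (-10)² - 359689 = 100 - 359689 = -359589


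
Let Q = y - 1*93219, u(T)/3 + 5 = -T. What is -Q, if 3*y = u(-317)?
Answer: 92907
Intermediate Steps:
u(T) = -15 - 3*T (u(T) = -15 + 3*(-T) = -15 - 3*T)
y = 312 (y = (-15 - 3*(-317))/3 = (-15 + 951)/3 = (⅓)*936 = 312)
Q = -92907 (Q = 312 - 1*93219 = 312 - 93219 = -92907)
-Q = -1*(-92907) = 92907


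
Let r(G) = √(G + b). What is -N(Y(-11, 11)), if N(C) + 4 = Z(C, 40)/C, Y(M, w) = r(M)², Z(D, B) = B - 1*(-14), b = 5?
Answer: 13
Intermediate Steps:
Z(D, B) = 14 + B (Z(D, B) = B + 14 = 14 + B)
r(G) = √(5 + G) (r(G) = √(G + 5) = √(5 + G))
Y(M, w) = 5 + M (Y(M, w) = (√(5 + M))² = 5 + M)
N(C) = -4 + 54/C (N(C) = -4 + (14 + 40)/C = -4 + 54/C)
-N(Y(-11, 11)) = -(-4 + 54/(5 - 11)) = -(-4 + 54/(-6)) = -(-4 + 54*(-⅙)) = -(-4 - 9) = -1*(-13) = 13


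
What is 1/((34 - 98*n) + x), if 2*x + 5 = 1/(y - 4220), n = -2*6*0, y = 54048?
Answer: 99656/3139165 ≈ 0.031746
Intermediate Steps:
n = 0 (n = -12*0 = 0)
x = -249139/99656 (x = -5/2 + 1/(2*(54048 - 4220)) = -5/2 + (½)/49828 = -5/2 + (½)*(1/49828) = -5/2 + 1/99656 = -249139/99656 ≈ -2.5000)
1/((34 - 98*n) + x) = 1/((34 - 98*0) - 249139/99656) = 1/((34 + 0) - 249139/99656) = 1/(34 - 249139/99656) = 1/(3139165/99656) = 99656/3139165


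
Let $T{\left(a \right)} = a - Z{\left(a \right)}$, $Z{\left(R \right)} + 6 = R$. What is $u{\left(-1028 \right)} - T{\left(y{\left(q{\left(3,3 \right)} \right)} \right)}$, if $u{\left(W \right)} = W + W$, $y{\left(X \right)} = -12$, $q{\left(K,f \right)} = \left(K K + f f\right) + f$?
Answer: $-2062$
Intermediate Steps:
$q{\left(K,f \right)} = f + K^{2} + f^{2}$ ($q{\left(K,f \right)} = \left(K^{2} + f^{2}\right) + f = f + K^{2} + f^{2}$)
$Z{\left(R \right)} = -6 + R$
$u{\left(W \right)} = 2 W$
$T{\left(a \right)} = 6$ ($T{\left(a \right)} = a - \left(-6 + a\right) = 6$)
$u{\left(-1028 \right)} - T{\left(y{\left(q{\left(3,3 \right)} \right)} \right)} = 2 \left(-1028\right) - 6 = -2056 - 6 = -2062$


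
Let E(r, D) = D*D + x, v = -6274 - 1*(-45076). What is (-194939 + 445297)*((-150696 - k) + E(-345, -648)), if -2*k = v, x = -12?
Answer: 72252567726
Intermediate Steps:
v = 38802 (v = -6274 + 45076 = 38802)
k = -19401 (k = -1/2*38802 = -19401)
E(r, D) = -12 + D**2 (E(r, D) = D*D - 12 = D**2 - 12 = -12 + D**2)
(-194939 + 445297)*((-150696 - k) + E(-345, -648)) = (-194939 + 445297)*((-150696 - 1*(-19401)) + (-12 + (-648)**2)) = 250358*((-150696 + 19401) + (-12 + 419904)) = 250358*(-131295 + 419892) = 250358*288597 = 72252567726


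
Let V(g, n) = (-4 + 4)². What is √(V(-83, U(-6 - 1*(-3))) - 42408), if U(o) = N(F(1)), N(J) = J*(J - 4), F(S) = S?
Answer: 6*I*√1178 ≈ 205.93*I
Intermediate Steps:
N(J) = J*(-4 + J)
U(o) = -3 (U(o) = 1*(-4 + 1) = 1*(-3) = -3)
V(g, n) = 0 (V(g, n) = 0² = 0)
√(V(-83, U(-6 - 1*(-3))) - 42408) = √(0 - 42408) = √(-42408) = 6*I*√1178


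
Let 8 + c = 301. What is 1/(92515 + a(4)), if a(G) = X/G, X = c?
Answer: 4/370353 ≈ 1.0801e-5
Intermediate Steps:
c = 293 (c = -8 + 301 = 293)
X = 293
a(G) = 293/G
1/(92515 + a(4)) = 1/(92515 + 293/4) = 1/(370353/4) = 4/370353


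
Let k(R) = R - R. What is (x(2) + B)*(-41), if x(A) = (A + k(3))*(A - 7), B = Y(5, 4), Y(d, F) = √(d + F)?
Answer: 287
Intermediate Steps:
Y(d, F) = √(F + d)
B = 3 (B = √(4 + 5) = √9 = 3)
k(R) = 0
x(A) = A*(-7 + A) (x(A) = (A + 0)*(A - 7) = A*(-7 + A))
(x(2) + B)*(-41) = (2*(-7 + 2) + 3)*(-41) = (2*(-5) + 3)*(-41) = (-10 + 3)*(-41) = -7*(-41) = 287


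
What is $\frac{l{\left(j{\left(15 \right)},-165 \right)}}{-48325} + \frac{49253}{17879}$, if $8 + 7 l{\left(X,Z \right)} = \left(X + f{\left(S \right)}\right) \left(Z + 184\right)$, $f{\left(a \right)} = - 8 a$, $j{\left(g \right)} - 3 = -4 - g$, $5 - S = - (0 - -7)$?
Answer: $\frac{16699248119}{6048018725} \approx 2.7611$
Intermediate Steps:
$S = 12$ ($S = 5 - - (0 - -7) = 5 - - (0 + 7) = 5 - \left(-1\right) 7 = 5 - -7 = 5 + 7 = 12$)
$j{\left(g \right)} = -1 - g$ ($j{\left(g \right)} = 3 - \left(4 + g\right) = -1 - g$)
$l{\left(X,Z \right)} = - \frac{8}{7} + \frac{\left(-96 + X\right) \left(184 + Z\right)}{7}$ ($l{\left(X,Z \right)} = - \frac{8}{7} + \frac{\left(X - 96\right) \left(Z + 184\right)}{7} = - \frac{8}{7} + \frac{\left(X - 96\right) \left(184 + Z\right)}{7} = - \frac{8}{7} + \frac{\left(-96 + X\right) \left(184 + Z\right)}{7}$)
$\frac{l{\left(j{\left(15 \right)},-165 \right)}}{-48325} + \frac{49253}{17879} = \frac{- \frac{17672}{7} - - \frac{15840}{7} + \frac{184 \left(-1 - 15\right)}{7} + \frac{1}{7} \left(-1 - 15\right) \left(-165\right)}{-48325} + \frac{49253}{17879} = \left(- \frac{17672}{7} + \frac{15840}{7} + \frac{184 \left(-1 - 15\right)}{7} + \frac{1}{7} \left(-1 - 15\right) \left(-165\right)\right) \left(- \frac{1}{48325}\right) + 49253 \cdot \frac{1}{17879} = \left(- \frac{17672}{7} + \frac{15840}{7} + \frac{184}{7} \left(-16\right) + \frac{1}{7} \left(-16\right) \left(-165\right)\right) \left(- \frac{1}{48325}\right) + \frac{49253}{17879} = \left(- \frac{17672}{7} + \frac{15840}{7} - \frac{2944}{7} + \frac{2640}{7}\right) \left(- \frac{1}{48325}\right) + \frac{49253}{17879} = \left(- \frac{2136}{7}\right) \left(- \frac{1}{48325}\right) + \frac{49253}{17879} = \frac{2136}{338275} + \frac{49253}{17879} = \frac{16699248119}{6048018725}$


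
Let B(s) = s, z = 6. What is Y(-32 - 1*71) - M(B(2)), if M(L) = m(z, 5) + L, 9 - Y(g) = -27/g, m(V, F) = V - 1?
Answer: 179/103 ≈ 1.7379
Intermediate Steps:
m(V, F) = -1 + V
Y(g) = 9 + 27/g (Y(g) = 9 - (-27)/g = 9 + 27/g)
M(L) = 5 + L (M(L) = (-1 + 6) + L = 5 + L)
Y(-32 - 1*71) - M(B(2)) = (9 + 27/(-32 - 1*71)) - (5 + 2) = (9 + 27/(-32 - 71)) - 1*7 = (9 + 27/(-103)) - 7 = (9 + 27*(-1/103)) - 7 = (9 - 27/103) - 7 = 900/103 - 7 = 179/103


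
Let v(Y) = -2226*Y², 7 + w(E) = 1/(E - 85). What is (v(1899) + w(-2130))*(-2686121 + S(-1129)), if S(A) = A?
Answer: 9556236464771395200/443 ≈ 2.1572e+16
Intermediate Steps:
w(E) = -7 + 1/(-85 + E) (w(E) = -7 + 1/(E - 85) = -7 + 1/(-85 + E))
(v(1899) + w(-2130))*(-2686121 + S(-1129)) = (-2226*1899² + (596 - 7*(-2130))/(-85 - 2130))*(-2686121 - 1129) = (-2226*3606201 + (596 + 14910)/(-2215))*(-2687250) = (-8027403426 - 1/2215*15506)*(-2687250) = (-8027403426 - 15506/2215)*(-2687250) = -17780698604096/2215*(-2687250) = 9556236464771395200/443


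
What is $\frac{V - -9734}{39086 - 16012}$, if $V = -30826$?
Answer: $- \frac{10546}{11537} \approx -0.9141$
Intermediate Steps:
$\frac{V - -9734}{39086 - 16012} = \frac{-30826 - -9734}{39086 - 16012} = \frac{-30826 + \left(-13587 + 23321\right)}{23074} = \left(-30826 + 9734\right) \frac{1}{23074} = \left(-21092\right) \frac{1}{23074} = - \frac{10546}{11537}$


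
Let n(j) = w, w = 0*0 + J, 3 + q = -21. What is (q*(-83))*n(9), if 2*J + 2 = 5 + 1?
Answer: 3984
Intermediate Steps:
J = 2 (J = -1 + (5 + 1)/2 = -1 + (½)*6 = -1 + 3 = 2)
q = -24 (q = -3 - 21 = -24)
w = 2 (w = 0*0 + 2 = 0 + 2 = 2)
n(j) = 2
(q*(-83))*n(9) = -24*(-83)*2 = 1992*2 = 3984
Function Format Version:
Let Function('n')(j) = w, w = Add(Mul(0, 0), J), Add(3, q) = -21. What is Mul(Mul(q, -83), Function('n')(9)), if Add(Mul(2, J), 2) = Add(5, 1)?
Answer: 3984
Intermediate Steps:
J = 2 (J = Add(-1, Mul(Rational(1, 2), Add(5, 1))) = Add(-1, Mul(Rational(1, 2), 6)) = Add(-1, 3) = 2)
q = -24 (q = Add(-3, -21) = -24)
w = 2 (w = Add(Mul(0, 0), 2) = Add(0, 2) = 2)
Function('n')(j) = 2
Mul(Mul(q, -83), Function('n')(9)) = Mul(Mul(-24, -83), 2) = Mul(1992, 2) = 3984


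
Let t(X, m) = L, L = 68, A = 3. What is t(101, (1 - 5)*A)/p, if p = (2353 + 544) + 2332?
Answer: 68/5229 ≈ 0.013004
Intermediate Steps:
t(X, m) = 68
p = 5229 (p = 2897 + 2332 = 5229)
t(101, (1 - 5)*A)/p = 68/5229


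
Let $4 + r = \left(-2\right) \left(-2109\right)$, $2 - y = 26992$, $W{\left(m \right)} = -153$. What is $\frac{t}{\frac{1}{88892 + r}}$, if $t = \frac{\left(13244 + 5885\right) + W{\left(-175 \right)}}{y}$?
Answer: $- \frac{883389728}{13495} \approx -65461.0$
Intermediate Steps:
$y = -26990$ ($y = 2 - 26992 = -26990$)
$r = 4214$ ($r = -4 - -4218 = -4 + 4218 = 4214$)
$t = - \frac{9488}{13495}$ ($t = \frac{\left(13244 + 5885\right) - 153}{-26990} = \left(19129 - 153\right) \left(- \frac{1}{26990}\right) = 18976 \left(- \frac{1}{26990}\right) = - \frac{9488}{13495} \approx -0.70308$)
$\frac{t}{\frac{1}{88892 + r}} = - \frac{9488}{13495 \frac{1}{88892 + 4214}} = - \frac{9488}{13495 \cdot \frac{1}{93106}} = - \frac{9488 \frac{1}{\frac{1}{93106}}}{13495} = \left(- \frac{9488}{13495}\right) 93106 = - \frac{883389728}{13495}$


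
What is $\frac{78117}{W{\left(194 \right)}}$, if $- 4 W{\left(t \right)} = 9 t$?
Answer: $- \frac{52078}{291} \approx -178.96$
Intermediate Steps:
$W{\left(t \right)} = - \frac{9 t}{4}$
$\frac{78117}{W{\left(194 \right)}} = \frac{78117}{\left(- \frac{9}{4}\right) 194} = \frac{78117}{- \frac{873}{2}} = 78117 \left(- \frac{2}{873}\right) = - \frac{52078}{291}$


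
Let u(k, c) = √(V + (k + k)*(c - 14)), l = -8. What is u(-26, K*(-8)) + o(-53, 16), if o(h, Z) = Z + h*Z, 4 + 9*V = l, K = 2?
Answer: -832 + 2*√3507/3 ≈ -792.52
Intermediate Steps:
V = -4/3 (V = -4/9 + (⅑)*(-8) = -4/9 - 8/9 = -4/3 ≈ -1.3333)
o(h, Z) = Z + Z*h
u(k, c) = √(-4/3 + 2*k*(-14 + c)) (u(k, c) = √(-4/3 + (k + k)*(c - 14)) = √(-4/3 + (2*k)*(-14 + c)) = √(-4/3 + 2*k*(-14 + c)))
u(-26, K*(-8)) + o(-53, 16) = √(-12 - 252*(-26) + 18*(2*(-8))*(-26))/3 + 16*(1 - 53) = √(-12 + 6552 + 18*(-16)*(-26))/3 + 16*(-52) = √(-12 + 6552 + 7488)/3 - 832 = √14028/3 - 832 = (2*√3507)/3 - 832 = 2*√3507/3 - 832 = -832 + 2*√3507/3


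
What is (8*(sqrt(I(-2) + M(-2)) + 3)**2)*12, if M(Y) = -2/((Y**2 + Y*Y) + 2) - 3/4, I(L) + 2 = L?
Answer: 1944/5 + 864*I*sqrt(55)/5 ≈ 388.8 + 1281.5*I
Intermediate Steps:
I(L) = -2 + L
M(Y) = -3/4 - 2/(2 + 2*Y**2) (M(Y) = -2/((Y**2 + Y**2) + 2) - 3*1/4 = -2/(2*Y**2 + 2) - 3/4 = -2/(2 + 2*Y**2) - 3/4 = -3/4 - 2/(2 + 2*Y**2))
(8*(sqrt(I(-2) + M(-2)) + 3)**2)*12 = (8*(sqrt((-2 - 2) + (-7 - 3*(-2)**2)/(4*(1 + (-2)**2))) + 3)**2)*12 = (8*(sqrt(-4 + (-7 - 3*4)/(4*(1 + 4))) + 3)**2)*12 = (8*(sqrt(-4 + (1/4)*(-7 - 12)/5) + 3)**2)*12 = (8*(sqrt(-4 + (1/4)*(1/5)*(-19)) + 3)**2)*12 = (8*(sqrt(-4 - 19/20) + 3)**2)*12 = (8*(sqrt(-99/20) + 3)**2)*12 = (8*(3*I*sqrt(55)/10 + 3)**2)*12 = (8*(3 + 3*I*sqrt(55)/10)**2)*12 = 96*(3 + 3*I*sqrt(55)/10)**2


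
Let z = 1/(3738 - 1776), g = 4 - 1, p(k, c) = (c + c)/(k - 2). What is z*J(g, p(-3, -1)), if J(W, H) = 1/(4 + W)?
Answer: 1/13734 ≈ 7.2812e-5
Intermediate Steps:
p(k, c) = 2*c/(-2 + k) (p(k, c) = (2*c)/(-2 + k) = 2*c/(-2 + k))
g = 3
z = 1/1962 ≈ 0.00050968
z*J(g, p(-3, -1)) = 1/(1962*(4 + 3)) = (1/1962)/7 = (1/1962)*(1/7) = 1/13734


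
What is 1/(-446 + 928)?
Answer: 1/482 ≈ 0.0020747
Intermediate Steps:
1/(-446 + 928) = 1/482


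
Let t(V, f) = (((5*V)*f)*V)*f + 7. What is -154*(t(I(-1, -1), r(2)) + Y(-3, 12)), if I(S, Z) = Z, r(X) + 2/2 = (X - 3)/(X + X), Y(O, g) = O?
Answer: -14553/8 ≈ -1819.1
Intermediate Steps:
r(X) = -1 + (-3 + X)/(2*X) (r(X) = -1 + (X - 3)/(X + X) = -1 + (-3 + X)/((2*X)) = -1 + (-3 + X)*(1/(2*X)) = -1 + (-3 + X)/(2*X))
t(V, f) = 7 + 5*V²*f² (t(V, f) = ((5*V*f)*V)*f + 7 = (5*f*V²)*f + 7 = 5*V²*f² + 7 = 7 + 5*V²*f²)
-154*(t(I(-1, -1), r(2)) + Y(-3, 12)) = -154*((7 + 5*(-1)²*((½)*(-3 - 1*2)/2)²) - 3) = -154*((7 + 5*1*((½)*(½)*(-3 - 2))²) - 3) = -154*((7 + 5*1*((½)*(½)*(-5))²) - 3) = -154*((7 + 5*1*(-5/4)²) - 3) = -154*((7 + 5*1*(25/16)) - 3) = -154*((7 + 125/16) - 3) = -154*(237/16 - 3) = -154*189/16 = -14553/8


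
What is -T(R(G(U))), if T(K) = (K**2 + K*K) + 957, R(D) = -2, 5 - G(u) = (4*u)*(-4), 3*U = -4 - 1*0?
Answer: -965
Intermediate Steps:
U = -4/3 (U = (-4 - 1*0)/3 = (-4 + 0)/3 = (1/3)*(-4) = -4/3 ≈ -1.3333)
G(u) = 5 + 16*u (G(u) = 5 - 4*u*(-4) = 5 - (-16)*u = 5 + 16*u)
T(K) = 957 + 2*K**2 (T(K) = (K**2 + K**2) + 957 = 2*K**2 + 957 = 957 + 2*K**2)
-T(R(G(U))) = -(957 + 2*(-2)**2) = -(957 + 2*4) = -(957 + 8) = -1*965 = -965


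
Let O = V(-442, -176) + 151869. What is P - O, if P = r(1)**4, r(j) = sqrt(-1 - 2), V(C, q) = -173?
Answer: -151687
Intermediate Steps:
r(j) = I*sqrt(3) (r(j) = sqrt(-3) = I*sqrt(3))
O = 151696 (O = -173 + 151869 = 151696)
P = 9 (P = (I*sqrt(3))**4 = 9)
P - O = 9 - 1*151696 = 9 - 151696 = -151687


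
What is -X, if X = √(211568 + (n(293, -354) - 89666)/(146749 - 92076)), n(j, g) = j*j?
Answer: -√632405513107831/54673 ≈ -459.97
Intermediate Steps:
n(j, g) = j²
X = √632405513107831/54673 (X = √(211568 + (293² - 89666)/(146749 - 92076)) = √(211568 + (85849 - 89666)/54673) = √(211568 - 3817*1/54673) = √(211568 - 3817/54673) = √(11567053447/54673) = √632405513107831/54673 ≈ 459.97)
-X = -√632405513107831/54673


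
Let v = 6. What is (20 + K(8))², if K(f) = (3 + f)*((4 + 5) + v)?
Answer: 34225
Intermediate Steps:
K(f) = 45 + 15*f (K(f) = (3 + f)*((4 + 5) + 6) = (3 + f)*(9 + 6) = (3 + f)*15 = 45 + 15*f)
(20 + K(8))² = (20 + (45 + 15*8))² = (20 + (45 + 120))² = (20 + 165)² = 185² = 34225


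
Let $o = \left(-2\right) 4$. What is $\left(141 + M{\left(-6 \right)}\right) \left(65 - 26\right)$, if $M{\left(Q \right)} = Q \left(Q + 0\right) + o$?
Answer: $6591$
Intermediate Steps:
$o = -8$
$M{\left(Q \right)} = -8 + Q^{2}$ ($M{\left(Q \right)} = Q \left(Q + 0\right) - 8 = Q Q - 8 = Q^{2} - 8 = -8 + Q^{2}$)
$\left(141 + M{\left(-6 \right)}\right) \left(65 - 26\right) = \left(141 - \left(8 - \left(-6\right)^{2}\right)\right) \left(65 - 26\right) = \left(141 + \left(-8 + 36\right)\right) 39 = \left(141 + 28\right) 39 = 169 \cdot 39 = 6591$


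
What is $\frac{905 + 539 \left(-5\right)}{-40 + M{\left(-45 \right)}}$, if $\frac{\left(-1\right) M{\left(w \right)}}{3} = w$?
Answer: $- \frac{358}{19} \approx -18.842$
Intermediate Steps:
$M{\left(w \right)} = - 3 w$
$\frac{905 + 539 \left(-5\right)}{-40 + M{\left(-45 \right)}} = \frac{905 + 539 \left(-5\right)}{-40 - -135} = \frac{905 - 2695}{-40 + 135} = - \frac{1790}{95} = \left(-1790\right) \frac{1}{95} = - \frac{358}{19}$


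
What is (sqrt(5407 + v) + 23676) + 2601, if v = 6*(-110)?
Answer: 26277 + sqrt(4747) ≈ 26346.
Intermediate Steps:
v = -660
(sqrt(5407 + v) + 23676) + 2601 = (sqrt(5407 - 660) + 23676) + 2601 = (sqrt(4747) + 23676) + 2601 = (23676 + sqrt(4747)) + 2601 = 26277 + sqrt(4747)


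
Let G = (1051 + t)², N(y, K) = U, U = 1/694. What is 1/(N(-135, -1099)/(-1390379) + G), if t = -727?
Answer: 964923026/101293759577375 ≈ 9.5260e-6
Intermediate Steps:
U = 1/694 ≈ 0.0014409
N(y, K) = 1/694
G = 104976 (G = (1051 - 727)² = 324² = 104976)
1/(N(-135, -1099)/(-1390379) + G) = 1/((1/694)/(-1390379) + 104976) = 1/((1/694)*(-1/1390379) + 104976) = 1/(-1/964923026 + 104976) = 1/(101293759577375/964923026) = 964923026/101293759577375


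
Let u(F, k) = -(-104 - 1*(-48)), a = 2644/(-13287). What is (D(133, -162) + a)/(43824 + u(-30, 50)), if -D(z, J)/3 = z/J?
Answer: 108293/2098920816 ≈ 5.1595e-5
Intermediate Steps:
a = -2644/13287 (a = 2644*(-1/13287) = -2644/13287 ≈ -0.19899)
D(z, J) = -3*z/J
u(F, k) = 56 (u(F, k) = -(-104 + 48) = -1*(-56) = 56)
(D(133, -162) + a)/(43824 + u(-30, 50)) = (-3*133/(-162) - 2644/13287)/(43824 + 56) = (-3*133*(-1/162) - 2644/13287)/43880 = (133/54 - 2644/13287)*(1/43880) = (541465/239166)*(1/43880) = 108293/2098920816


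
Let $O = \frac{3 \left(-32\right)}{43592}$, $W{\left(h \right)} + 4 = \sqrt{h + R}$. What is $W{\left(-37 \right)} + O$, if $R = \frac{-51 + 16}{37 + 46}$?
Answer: $- \frac{21808}{5449} + \frac{i \sqrt{257798}}{83} \approx -4.0022 + 6.1173 i$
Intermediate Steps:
$R = - \frac{35}{83} \approx -0.42169$
$W{\left(h \right)} = -4 + \sqrt{- \frac{35}{83} + h}$ ($W{\left(h \right)} = -4 + \sqrt{h - \frac{35}{83}} = -4 + \sqrt{- \frac{35}{83} + h}$)
$O = - \frac{12}{5449}$ ($O = \left(-96\right) \frac{1}{43592} = - \frac{12}{5449} \approx -0.0022022$)
$W{\left(-37 \right)} + O = \left(-4 + \frac{\sqrt{-2905 + 6889 \left(-37\right)}}{83}\right) - \frac{12}{5449} = \left(-4 + \frac{\sqrt{-2905 - 254893}}{83}\right) - \frac{12}{5449} = \left(-4 + \frac{\sqrt{-257798}}{83}\right) - \frac{12}{5449} = \left(-4 + \frac{i \sqrt{257798}}{83}\right) - \frac{12}{5449} = - \frac{21808}{5449} + \frac{i \sqrt{257798}}{83}$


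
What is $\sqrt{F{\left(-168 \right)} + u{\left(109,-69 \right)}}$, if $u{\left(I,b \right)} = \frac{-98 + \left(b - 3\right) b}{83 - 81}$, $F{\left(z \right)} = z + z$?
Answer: $\sqrt{2099} \approx 45.815$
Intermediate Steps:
$F{\left(z \right)} = 2 z$
$u{\left(I,b \right)} = -49 + \frac{b \left(-3 + b\right)}{2}$ ($u{\left(I,b \right)} = \frac{-98 + \left(-3 + b\right) b}{2} = \left(-98 + b \left(-3 + b\right)\right) \frac{1}{2} = -49 + \frac{b \left(-3 + b\right)}{2}$)
$\sqrt{F{\left(-168 \right)} + u{\left(109,-69 \right)}} = \sqrt{2 \left(-168\right) - \left(- \frac{109}{2} - \frac{4761}{2}\right)} = \sqrt{-336 + \left(-49 + \frac{1}{2} \cdot 4761 + \frac{207}{2}\right)} = \sqrt{-336 + \left(-49 + \frac{4761}{2} + \frac{207}{2}\right)} = \sqrt{-336 + 2435} = \sqrt{2099}$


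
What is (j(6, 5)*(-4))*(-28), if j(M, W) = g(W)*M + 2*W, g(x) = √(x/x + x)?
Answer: 1120 + 672*√6 ≈ 2766.1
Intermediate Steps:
g(x) = √(1 + x)
j(M, W) = 2*W + M*√(1 + W) (j(M, W) = √(1 + W)*M + 2*W = M*√(1 + W) + 2*W = 2*W + M*√(1 + W))
(j(6, 5)*(-4))*(-28) = ((2*5 + 6*√(1 + 5))*(-4))*(-28) = ((10 + 6*√6)*(-4))*(-28) = (-40 - 24*√6)*(-28) = 1120 + 672*√6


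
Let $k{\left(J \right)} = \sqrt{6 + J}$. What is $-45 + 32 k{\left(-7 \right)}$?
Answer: $-45 + 32 i \approx -45.0 + 32.0 i$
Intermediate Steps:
$-45 + 32 k{\left(-7 \right)} = -45 + 32 \sqrt{6 - 7} = -45 + 32 \sqrt{-1} = -45 + 32 i$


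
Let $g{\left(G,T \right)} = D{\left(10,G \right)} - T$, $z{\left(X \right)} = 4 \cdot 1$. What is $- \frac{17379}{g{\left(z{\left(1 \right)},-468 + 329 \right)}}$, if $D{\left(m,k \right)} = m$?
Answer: $- \frac{17379}{149} \approx -116.64$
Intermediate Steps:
$z{\left(X \right)} = 4$
$g{\left(G,T \right)} = 10 - T$
$- \frac{17379}{g{\left(z{\left(1 \right)},-468 + 329 \right)}} = - \frac{17379}{10 - \left(-468 + 329\right)} = - \frac{17379}{10 - -139} = - \frac{17379}{10 + 139} = - \frac{17379}{149}$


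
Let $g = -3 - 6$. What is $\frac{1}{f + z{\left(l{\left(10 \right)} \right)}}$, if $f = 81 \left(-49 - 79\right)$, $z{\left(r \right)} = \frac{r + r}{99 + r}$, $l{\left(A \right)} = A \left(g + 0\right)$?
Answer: $- \frac{1}{10388} \approx -9.6265 \cdot 10^{-5}$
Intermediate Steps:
$g = -9$ ($g = -3 - 6 = -9$)
$l{\left(A \right)} = - 9 A$ ($l{\left(A \right)} = A \left(-9 + 0\right) = A \left(-9\right) = - 9 A$)
$z{\left(r \right)} = \frac{2 r}{99 + r}$
$f = -10368$ ($f = 81 \left(-128\right) = -10368$)
$\frac{1}{f + z{\left(l{\left(10 \right)} \right)}} = \frac{1}{-10368 + \frac{2 \left(\left(-9\right) 10\right)}{99 - 90}} = \frac{1}{-10368 + 2 \left(-90\right) \frac{1}{99 - 90}} = \frac{1}{-10368 + 2 \left(-90\right) \frac{1}{9}} = \frac{1}{-10368 - 20} = \frac{1}{-10388} = - \frac{1}{10388}$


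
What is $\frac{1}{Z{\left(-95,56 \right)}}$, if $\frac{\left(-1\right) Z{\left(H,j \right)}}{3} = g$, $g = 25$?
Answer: $- \frac{1}{75} \approx -0.013333$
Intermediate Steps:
$Z{\left(H,j \right)} = -75$ ($Z{\left(H,j \right)} = \left(-3\right) 25 = -75$)
$\frac{1}{Z{\left(-95,56 \right)}} = \frac{1}{-75} = - \frac{1}{75}$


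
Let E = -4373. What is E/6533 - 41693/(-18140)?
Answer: 193054149/118508620 ≈ 1.6290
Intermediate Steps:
E/6533 - 41693/(-18140) = -4373/6533 - 41693/(-18140) = -4373*1/6533 - 41693*(-1/18140) = -4373/6533 + 41693/18140 = 193054149/118508620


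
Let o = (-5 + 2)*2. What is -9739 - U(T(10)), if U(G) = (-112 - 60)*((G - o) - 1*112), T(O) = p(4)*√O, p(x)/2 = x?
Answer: -27971 + 1376*√10 ≈ -23620.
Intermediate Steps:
p(x) = 2*x
T(O) = 8*√O (T(O) = (2*4)*√O = 8*√O)
o = -6 (o = -3*2 = -6)
U(G) = 18232 - 172*G (U(G) = (-112 - 60)*((G - 1*(-6)) - 1*112) = -172*((G + 6) - 112) = -172*((6 + G) - 112) = -172*(-106 + G) = 18232 - 172*G)
-9739 - U(T(10)) = -9739 - (18232 - 1376*√10) = -9739 + (-18232 + 1376*√10) = -27971 + 1376*√10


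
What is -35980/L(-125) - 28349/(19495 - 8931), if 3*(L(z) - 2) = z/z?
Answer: -162925229/10564 ≈ -15423.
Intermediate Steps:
L(z) = 7/3 (L(z) = 2 + (z/z)/3 = 2 + (⅓)*1 = 2 + ⅓ = 7/3)
-35980/L(-125) - 28349/(19495 - 8931) = -35980/7/3 - 28349/(19495 - 8931) = -35980*3/7 - 28349/10564 = -15420 - 28349*1/10564 = -15420 - 28349/10564 = -162925229/10564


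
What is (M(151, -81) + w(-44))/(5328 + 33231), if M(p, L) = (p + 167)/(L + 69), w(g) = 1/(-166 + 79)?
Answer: -4613/6709266 ≈ -0.00068756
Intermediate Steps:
w(g) = -1/87 (w(g) = 1/(-87) = -1/87)
M(p, L) = (167 + p)/(69 + L)
(M(151, -81) + w(-44))/(5328 + 33231) = ((167 + 151)/(69 - 81) - 1/87)/(5328 + 33231) = (318/(-12) - 1/87)/38559 = (-1/12*318 - 1/87)*(1/38559) = (-53/2 - 1/87)*(1/38559) = -4613/174*1/38559 = -4613/6709266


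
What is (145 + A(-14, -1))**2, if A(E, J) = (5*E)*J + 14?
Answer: 52441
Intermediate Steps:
A(E, J) = 14 + 5*E*J (A(E, J) = 5*E*J + 14 = 14 + 5*E*J)
(145 + A(-14, -1))**2 = (145 + (14 + 5*(-14)*(-1)))**2 = (145 + (14 + 70))**2 = (145 + 84)**2 = 229**2 = 52441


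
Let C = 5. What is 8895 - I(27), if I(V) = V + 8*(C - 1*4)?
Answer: 8860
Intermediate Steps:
I(V) = 8 + V (I(V) = V + 8*(5 - 1*4) = V + 8*(5 - 4) = V + 8*1 = V + 8 = 8 + V)
8895 - I(27) = 8895 - (8 + 27) = 8895 - 1*35 = 8895 - 35 = 8860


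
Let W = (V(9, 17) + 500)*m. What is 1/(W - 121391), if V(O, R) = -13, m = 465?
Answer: 1/105064 ≈ 9.5180e-6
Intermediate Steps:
W = 226455 (W = (-13 + 500)*465 = 487*465 = 226455)
1/(W - 121391) = 1/(226455 - 121391) = 1/105064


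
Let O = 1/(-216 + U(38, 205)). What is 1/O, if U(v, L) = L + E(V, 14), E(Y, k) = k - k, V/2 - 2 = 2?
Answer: -11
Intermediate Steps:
V = 8 (V = 4 + 2*2 = 4 + 4 = 8)
E(Y, k) = 0
U(v, L) = L (U(v, L) = L + 0 = L)
O = -1/11 (O = 1/(-216 + 205) = 1/(-11) = -1/11 ≈ -0.090909)
1/O = 1/(-1/11) = -11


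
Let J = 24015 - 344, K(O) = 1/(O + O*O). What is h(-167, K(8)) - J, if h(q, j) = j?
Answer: -1704311/72 ≈ -23671.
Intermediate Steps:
K(O) = 1/(O + O**2)
J = 23671
h(-167, K(8)) - J = 1/(8*(1 + 8)) - 1*23671 = (1/8)/9 - 23671 = (1/8)*(1/9) - 23671 = 1/72 - 23671 = -1704311/72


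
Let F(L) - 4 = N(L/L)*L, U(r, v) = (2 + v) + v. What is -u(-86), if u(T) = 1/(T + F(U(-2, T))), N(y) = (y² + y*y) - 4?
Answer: -1/258 ≈ -0.0038760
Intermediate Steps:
N(y) = -4 + 2*y² (N(y) = (y² + y²) - 4 = 2*y² - 4 = -4 + 2*y²)
U(r, v) = 2 + 2*v
F(L) = 4 - 2*L (F(L) = 4 + (-4 + 2*(L/L)²)*L = 4 + (-4 + 2*1²)*L = 4 + (-4 + 2*1)*L = 4 + (-4 + 2)*L = 4 - 2*L)
u(T) = -1/(3*T) (u(T) = 1/(T + (4 - 2*(2 + 2*T))) = 1/(T + (4 + (-4 - 4*T))) = 1/(T - 4*T) = 1/(-3*T) = -1/(3*T))
-u(-86) = -(-1)/(3*(-86)) = -(-1)*(-1)/(3*86) = -1*1/258 = -1/258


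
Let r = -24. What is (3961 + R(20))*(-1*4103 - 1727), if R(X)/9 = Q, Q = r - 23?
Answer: -20626540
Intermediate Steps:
Q = -47 (Q = -24 - 23 = -47)
R(X) = -423 (R(X) = 9*(-47) = -423)
(3961 + R(20))*(-1*4103 - 1727) = (3961 - 423)*(-1*4103 - 1727) = 3538*(-4103 - 1727) = 3538*(-5830) = -20626540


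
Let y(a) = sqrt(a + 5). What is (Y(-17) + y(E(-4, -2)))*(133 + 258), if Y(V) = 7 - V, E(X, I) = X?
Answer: 9775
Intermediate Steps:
y(a) = sqrt(5 + a)
(Y(-17) + y(E(-4, -2)))*(133 + 258) = ((7 - 1*(-17)) + sqrt(5 - 4))*(133 + 258) = ((7 + 17) + sqrt(1))*391 = (24 + 1)*391 = 25*391 = 9775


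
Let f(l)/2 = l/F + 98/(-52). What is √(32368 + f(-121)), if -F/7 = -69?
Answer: √1275967262661/6279 ≈ 179.90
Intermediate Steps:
F = 483 (F = -7*(-69) = 483)
f(l) = -49/13 + 2*l/483 (f(l) = 2*(l/483 + 98/(-52)) = 2*(l*(1/483) + 98*(-1/52)) = 2*(l/483 - 49/26) = 2*(-49/26 + l/483) = -49/13 + 2*l/483)
√(32368 + f(-121)) = √(32368 + (-49/13 + (2/483)*(-121))) = √(32368 + (-49/13 - 242/483)) = √(32368 - 26813/6279) = √(203211859/6279) = √1275967262661/6279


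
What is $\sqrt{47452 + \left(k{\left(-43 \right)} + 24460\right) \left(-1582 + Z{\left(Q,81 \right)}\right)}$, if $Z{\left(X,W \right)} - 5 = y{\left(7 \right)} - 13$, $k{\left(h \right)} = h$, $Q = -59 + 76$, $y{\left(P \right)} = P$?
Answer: $i \sqrt{38604659} \approx 6213.3 i$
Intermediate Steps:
$Q = 17$
$Z{\left(X,W \right)} = -1$ ($Z{\left(X,W \right)} = 5 + \left(7 - 13\right) = 5 - 6 = -1$)
$\sqrt{47452 + \left(k{\left(-43 \right)} + 24460\right) \left(-1582 + Z{\left(Q,81 \right)}\right)} = \sqrt{47452 + \left(-43 + 24460\right) \left(-1582 - 1\right)} = \sqrt{47452 + 24417 \left(-1583\right)} = \sqrt{47452 - 38652111} = \sqrt{-38604659} = i \sqrt{38604659}$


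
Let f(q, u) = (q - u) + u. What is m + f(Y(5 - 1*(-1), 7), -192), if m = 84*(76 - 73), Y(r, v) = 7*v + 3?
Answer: 304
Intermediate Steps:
Y(r, v) = 3 + 7*v
m = 252 (m = 84*3 = 252)
f(q, u) = q
m + f(Y(5 - 1*(-1), 7), -192) = 252 + (3 + 7*7) = 252 + (3 + 49) = 252 + 52 = 304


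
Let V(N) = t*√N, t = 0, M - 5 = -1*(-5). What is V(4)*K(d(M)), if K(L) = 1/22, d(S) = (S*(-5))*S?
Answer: 0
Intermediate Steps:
M = 10 (M = 5 - 1*(-5) = 5 + 5 = 10)
V(N) = 0 (V(N) = 0*√N = 0)
d(S) = -5*S² (d(S) = (-5*S)*S = -5*S²)
K(L) = 1/22
V(4)*K(d(M)) = 0*(1/22) = 0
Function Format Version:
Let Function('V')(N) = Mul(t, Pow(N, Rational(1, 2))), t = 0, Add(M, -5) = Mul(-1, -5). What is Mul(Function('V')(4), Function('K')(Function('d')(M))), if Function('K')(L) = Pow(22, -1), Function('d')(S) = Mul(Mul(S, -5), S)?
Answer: 0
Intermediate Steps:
M = 10 (M = Add(5, Mul(-1, -5)) = Add(5, 5) = 10)
Function('V')(N) = 0 (Function('V')(N) = Mul(0, Pow(N, Rational(1, 2))) = 0)
Function('d')(S) = Mul(-5, Pow(S, 2)) (Function('d')(S) = Mul(Mul(-5, S), S) = Mul(-5, Pow(S, 2)))
Function('K')(L) = Rational(1, 22)
Mul(Function('V')(4), Function('K')(Function('d')(M))) = Mul(0, Rational(1, 22)) = 0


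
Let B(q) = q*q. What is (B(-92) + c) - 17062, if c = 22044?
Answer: 13446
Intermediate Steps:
B(q) = q²
(B(-92) + c) - 17062 = ((-92)² + 22044) - 17062 = (8464 + 22044) - 17062 = 30508 - 17062 = 13446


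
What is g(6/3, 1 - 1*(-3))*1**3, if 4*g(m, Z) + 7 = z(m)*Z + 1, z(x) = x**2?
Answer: 5/2 ≈ 2.5000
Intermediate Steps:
g(m, Z) = -3/2 + Z*m**2/4 (g(m, Z) = -7/4 + (m**2*Z + 1)/4 = -7/4 + (Z*m**2 + 1)/4 = -7/4 + (1 + Z*m**2)/4 = -7/4 + (1/4 + Z*m**2/4) = -3/2 + Z*m**2/4)
g(6/3, 1 - 1*(-3))*1**3 = (-3/2 + (1 - 1*(-3))*(6/3)**2/4)*1**3 = (-3/2 + (1 + 3)*(6*(1/3))**2/4)*1 = (-3/2 + (1/4)*4*2**2)*1 = (-3/2 + (1/4)*4*4)*1 = (-3/2 + 4)*1 = (5/2)*1 = 5/2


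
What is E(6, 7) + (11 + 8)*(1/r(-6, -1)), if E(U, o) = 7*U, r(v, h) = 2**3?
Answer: 355/8 ≈ 44.375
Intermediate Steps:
r(v, h) = 8
E(6, 7) + (11 + 8)*(1/r(-6, -1)) = 7*6 + (11 + 8)*(1/8) = 42 + 19*(1*(1/8)) = 42 + 19*(1/8) = 42 + 19/8 = 355/8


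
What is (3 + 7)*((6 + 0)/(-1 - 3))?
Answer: -15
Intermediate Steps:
(3 + 7)*((6 + 0)/(-1 - 3)) = 10*(6/(-4)) = 10*(6*(-¼)) = 10*(-3/2) = -15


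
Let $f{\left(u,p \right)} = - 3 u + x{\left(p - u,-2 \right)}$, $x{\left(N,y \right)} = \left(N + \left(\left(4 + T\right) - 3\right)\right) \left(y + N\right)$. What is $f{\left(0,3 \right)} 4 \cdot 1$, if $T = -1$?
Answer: $12$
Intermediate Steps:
$x{\left(N,y \right)} = N \left(N + y\right)$ ($x{\left(N,y \right)} = \left(N + \left(\left(4 - 1\right) - 3\right)\right) \left(y + N\right) = \left(N + \left(3 - 3\right)\right) \left(N + y\right) = \left(N + 0\right) \left(N + y\right) = N \left(N + y\right)$)
$f{\left(u,p \right)} = - 3 u + \left(p - u\right) \left(-2 + p - u\right)$ ($f{\left(u,p \right)} = - 3 u + \left(p - u\right) \left(\left(p - u\right) - 2\right) = - 3 u + \left(p - u\right) \left(-2 + p - u\right)$)
$f{\left(0,3 \right)} 4 \cdot 1 = \left(\left(3 - 0\right)^{2} - 0 - 6\right) 4 \cdot 1 = \left(\left(3 + 0\right)^{2} + 0 - 6\right) 4 \cdot 1 = \left(3^{2} + 0 - 6\right) 4 \cdot 1 = \left(9 + 0 - 6\right) 4 \cdot 1 = 3 \cdot 4 \cdot 1 = 12 \cdot 1 = 12$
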